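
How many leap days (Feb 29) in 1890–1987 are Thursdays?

Leap years in 1890–1987: 23 of them.
Feb 29 weekday advances by 5 (mod 7) from one leap year to the next four years later (or differs when a century non-leap intervenes).
Leap-day weekdays: 1892:Mon 1896:Sat 1904:Mon 1908:Sat 1912:Thu✓ 1916:Tue 1920:Sun 1924:Fri 1928:Wed 1932:Mon 1936:Sat 1940:Thu✓ 1944:Tue 1948:Sun 1952:Fri 1956:Wed 1960:Mon 1964:Sat 1968:Thu✓ 1972:Tue 1976:Sun 1980:Fri 1984:Wed
Thursday: 1912, 1940, 1968 → 3.

3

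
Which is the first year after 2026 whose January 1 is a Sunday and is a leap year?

Jan 1 advances by 2 weekdays after a leap year and by 1 after a common year.
2026: Jan 1 is Thursday.
2027: Friday
2028: Saturday (leap)
2029: Monday
2030: Tuesday
2031: Wednesday
2032: Thursday (leap)
2033: Saturday
2034: Sunday
2035: Monday
2036: Tuesday (leap)
2037: Thursday
2038: Friday
2039: Saturday
2040: Sunday (leap)
2040 begins on a Sunday and is a leap year.

2040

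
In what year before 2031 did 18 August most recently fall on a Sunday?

2030

From one year to the next, a fixed date's weekday advances by 1, or by 2 when a Feb 29 lies between the two dates.
2031: August 18 is Monday.
2030: Sunday (−1)
18 August falls on a Sunday in 2030.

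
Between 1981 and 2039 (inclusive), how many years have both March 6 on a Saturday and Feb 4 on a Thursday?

Check each year's weekday for March 6 and Feb 4:
  1981: Fri/Wed  1982: Sat/Thu ✓  1983: Sun/Fri  1984: Tue/Sat  1985: Wed/Mon  1986: Thu/Tue  1987: Fri/Wed  1988: Sun/Thu  1989: Mon/Sat  1990: Tue/Sun  1991: Wed/Mon  1992: Fri/Tue  1993: Sat/Thu ✓  1994: Sun/Fri  …(31 more)…  2026: Fri/Wed  2027: Sat/Thu ✓  2028: Mon/Fri  2029: Tue/Sun  2030: Wed/Mon  2031: Thu/Tue  2032: Sat/Wed  2033: Sun/Fri  2034: Mon/Sat  2035: Tue/Sun  2036: Thu/Mon  2037: Fri/Wed  2038: Sat/Thu ✓  2039: Sun/Fri
Both conditions hold in: 1982, 1993, 1999, 2010, 2021, 2027, 2038 — 7.

7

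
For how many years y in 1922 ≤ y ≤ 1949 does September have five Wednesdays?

8

September has 30 days; it has five Wednesdays when Wednesday falls among the first (month-length − 28) days — i.e. when September 1 is one of Wednesday/Tuesday.
September 1 by year: 1922:Fri 1923:Sat 1924:Mon 1925:Tue✓ 1926:Wed✓ 1927:Thu 1928:Sat 1929:Sun 1930:Mon 1931:Tue✓ 1932:Thu 1933:Fri 1934:Sat 1935:Sun 1936:Tue✓ 1937:Wed✓ 1938:Thu 1939:Fri 1940:Sun 1941:Mon 1942:Tue✓ 1943:Wed✓ 1944:Fri 1945:Sat 1946:Sun 1947:Mon 1948:Wed✓ 1949:Thu
Years with five Wednesdays: 1925, 1926, 1931, 1936, 1937, 1942, 1943, 1948 → 8.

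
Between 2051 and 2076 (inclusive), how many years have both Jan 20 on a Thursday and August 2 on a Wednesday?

1

Check each year's weekday for Jan 20 and August 2:
  2051: Fri/Wed  2052: Sat/Fri  2053: Mon/Sat  2054: Tue/Sun  2055: Wed/Mon  2056: Thu/Wed ✓  2057: Sat/Thu  2058: Sun/Fri  2059: Mon/Sat  2060: Tue/Mon  2061: Thu/Tue  2062: Fri/Wed  2063: Sat/Thu  2064: Sun/Sat  2065: Tue/Sun  2066: Wed/Mon  2067: Thu/Tue  2068: Fri/Thu  2069: Sun/Fri  2070: Mon/Sat  2071: Tue/Sun  2072: Wed/Tue  2073: Fri/Wed  2074: Sat/Thu  2075: Sun/Fri  2076: Mon/Sun
Both conditions hold in: 2056 — 1.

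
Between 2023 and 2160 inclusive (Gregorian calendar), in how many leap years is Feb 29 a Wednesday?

Leap years in 2023–2160: 34 of them.
Feb 29 weekday advances by 5 (mod 7) from one leap year to the next four years later (or differs when a century non-leap intervenes).
Leap-day weekdays: 2024:Thu 2028:Tue 2032:Sun 2036:Fri 2040:Wed✓ 2044:Mon 2048:Sat 2052:Thu 2056:Tue 2060:Sun 2064:Fri 2068:Wed✓ 2072:Mon …(8 more)… 2112:Mon 2116:Sat 2120:Thu 2124:Tue 2128:Sun 2132:Fri 2136:Wed✓ 2140:Mon 2144:Sat 2148:Thu 2152:Tue 2156:Sun 2160:Fri
Wednesday: 2040, 2068, 2096, 2108, 2136 → 5.

5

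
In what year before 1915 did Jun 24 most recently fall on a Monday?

From one year to the next, a fixed date's weekday advances by 1, or by 2 when a Feb 29 lies between the two dates.
1915: June 24 is Thursday.
1914: Wednesday (−1)
1913: Tuesday (−1)
1912: Monday (−1)
Jun 24 falls on a Monday in 1912.

1912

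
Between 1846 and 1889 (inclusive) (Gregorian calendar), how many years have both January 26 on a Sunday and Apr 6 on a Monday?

Check each year's weekday for January 26 and Apr 6:
  1846: Mon/Mon  1847: Tue/Tue  1848: Wed/Thu  1849: Fri/Fri  1850: Sat/Sat  1851: Sun/Sun  1852: Mon/Tue  1853: Wed/Wed  1854: Thu/Thu  1855: Fri/Fri  1856: Sat/Sun  1857: Mon/Mon  1858: Tue/Tue  1859: Wed/Wed  …(16 more)…  1876: Wed/Thu  1877: Fri/Fri  1878: Sat/Sat  1879: Sun/Sun  1880: Mon/Tue  1881: Wed/Wed  1882: Thu/Thu  1883: Fri/Fri  1884: Sat/Sun  1885: Mon/Mon  1886: Tue/Tue  1887: Wed/Wed  1888: Thu/Fri  1889: Sat/Sat
Both conditions hold in: 1868 — 1.

1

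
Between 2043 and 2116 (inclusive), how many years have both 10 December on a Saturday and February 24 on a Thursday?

8

Check each year's weekday for 10 December and February 24:
  2043: Thu/Tue  2044: Sat/Wed  2045: Sun/Fri  2046: Mon/Sat  2047: Tue/Sun  2048: Thu/Mon  2049: Fri/Wed  2050: Sat/Thu ✓  2051: Sun/Fri  2052: Tue/Sat  2053: Wed/Mon  2054: Thu/Tue  2055: Fri/Wed  2056: Sun/Thu  …(46 more)…  2103: Mon/Sat  2104: Wed/Sun  2105: Thu/Tue  2106: Fri/Wed  2107: Sat/Thu ✓  2108: Mon/Fri  2109: Tue/Sun  2110: Wed/Mon  2111: Thu/Tue  2112: Sat/Wed  2113: Sun/Fri  2114: Mon/Sat  2115: Tue/Sun  2116: Thu/Mon
Both conditions hold in: 2050, 2061, 2067, 2078, 2089, 2095, 2101, 2107 — 8.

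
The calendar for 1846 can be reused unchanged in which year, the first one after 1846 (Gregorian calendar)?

Two years share a calendar iff Jan 1 falls on the same weekday and both are leap or both are common. 1846: Jan 1 is Thursday, common year.
1847: Jan 1 Friday, common
1848: Jan 1 Saturday, leap
1849: Jan 1 Monday, common
1850: Jan 1 Tuesday, common
1851: Jan 1 Wednesday, common
1852: Jan 1 Thursday, leap
1853: Jan 1 Saturday, common
1854: Jan 1 Sunday, common
1855: Jan 1 Monday, common
1856: Jan 1 Tuesday, leap
1857: Jan 1 Thursday, common
1857 matches on both conditions.

1857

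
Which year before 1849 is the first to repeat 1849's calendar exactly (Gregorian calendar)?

1838

Two years share a calendar iff Jan 1 falls on the same weekday and both are leap or both are common. 1849: Jan 1 is Monday, common year.
1848: Jan 1 Saturday, leap
1847: Jan 1 Friday, common
1846: Jan 1 Thursday, common
1845: Jan 1 Wednesday, common
1844: Jan 1 Monday, leap
1843: Jan 1 Sunday, common
1842: Jan 1 Saturday, common
1841: Jan 1 Friday, common
1840: Jan 1 Wednesday, leap
1839: Jan 1 Tuesday, common
1838: Jan 1 Monday, common
1838 matches on both conditions.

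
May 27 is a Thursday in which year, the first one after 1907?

From one year to the next, a fixed date's weekday advances by 1, or by 2 when a Feb 29 lies between the two dates.
1907: May 27 is Monday.
1908: Wednesday (+2)
1909: Thursday (+1)
May 27 falls on a Thursday in 1909.

1909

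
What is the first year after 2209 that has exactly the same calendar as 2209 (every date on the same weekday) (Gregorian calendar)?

2215

Two years share a calendar iff Jan 1 falls on the same weekday and both are leap or both are common. 2209: Jan 1 is Sunday, common year.
2210: Jan 1 Monday, common
2211: Jan 1 Tuesday, common
2212: Jan 1 Wednesday, leap
2213: Jan 1 Friday, common
2214: Jan 1 Saturday, common
2215: Jan 1 Sunday, common
2215 matches on both conditions.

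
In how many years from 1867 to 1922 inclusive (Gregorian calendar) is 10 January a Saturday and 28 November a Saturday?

Check each year's weekday for 10 January and 28 November:
  1867: Thu/Thu  1868: Fri/Sat  1869: Sun/Sun  1870: Mon/Mon  1871: Tue/Tue  1872: Wed/Thu  1873: Fri/Fri  1874: Sat/Sat ✓  1875: Sun/Sun  1876: Mon/Tue  1877: Wed/Wed  1878: Thu/Thu  1879: Fri/Fri  1880: Sat/Sun  …(28 more)…  1909: Sun/Sun  1910: Mon/Mon  1911: Tue/Tue  1912: Wed/Thu  1913: Fri/Fri  1914: Sat/Sat ✓  1915: Sun/Sun  1916: Mon/Tue  1917: Wed/Wed  1918: Thu/Thu  1919: Fri/Fri  1920: Sat/Sun  1921: Mon/Mon  1922: Tue/Tue
Both conditions hold in: 1874, 1885, 1891, 1903, 1914 — 5.

5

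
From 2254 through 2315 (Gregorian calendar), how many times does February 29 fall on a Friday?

2

Leap years in 2254–2315: 14 of them.
Feb 29 weekday advances by 5 (mod 7) from one leap year to the next four years later (or differs when a century non-leap intervenes).
Leap-day weekdays: 2256:Fri✓ 2260:Wed 2264:Mon 2268:Sat 2272:Thu 2276:Tue 2280:Sun 2284:Fri✓ 2288:Wed 2292:Mon 2296:Sat 2304:Mon 2308:Sat 2312:Thu
Friday: 2256, 2284 → 2.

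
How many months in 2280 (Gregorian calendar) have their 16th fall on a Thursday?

Check the 16th of each month of 2280: Jan 16: Fri, Feb 16: Mon, Mar 16: Tue, Apr 16: Fri, May 16: Sun, Jun 16: Wed, Jul 16: Fri, Aug 16: Mon, Sep 16: Thu, Oct 16: Sat, Nov 16: Tue, Dec 16: Thu.
Thursday occurs in September, December — 2 months.

2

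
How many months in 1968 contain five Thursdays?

A month of length L has five Thursdays iff its first Thursday is on day ≤ L−28 (so day 1–3 in a 31-day month, 1–2 in a 30-day month, day 1 in a leap February).
Checking each month of 1968: Jan starts Mon (31d); Feb starts Thu (29d) ✓; Mar starts Fri (31d); Apr starts Mon (30d); May starts Wed (31d) ✓; Jun starts Sat (30d); Jul starts Mon (31d); Aug starts Thu (31d) ✓; Sep starts Sun (30d); Oct starts Tue (31d) ✓; Nov starts Fri (30d); Dec starts Sun (31d).
Five-Thursday months: February, May, August, October → 4.

4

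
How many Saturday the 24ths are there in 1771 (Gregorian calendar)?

1

Check the 24th of each month of 1771: Jan 24: Thu, Feb 24: Sun, Mar 24: Sun, Apr 24: Wed, May 24: Fri, Jun 24: Mon, Jul 24: Wed, Aug 24: Sat, Sep 24: Tue, Oct 24: Thu, Nov 24: Sun, Dec 24: Tue.
Saturday occurs in August — 1 month.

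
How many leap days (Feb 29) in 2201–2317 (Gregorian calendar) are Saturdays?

Leap years in 2201–2317: 28 of them.
Feb 29 weekday advances by 5 (mod 7) from one leap year to the next four years later (or differs when a century non-leap intervenes).
Leap-day weekdays: 2204:Wed 2208:Mon 2212:Sat✓ 2216:Thu 2220:Tue 2224:Sun 2228:Fri 2232:Wed 2236:Mon 2240:Sat✓ 2244:Thu 2248:Tue 2252:Sun 2256:Fri 2260:Wed 2264:Mon 2268:Sat✓ 2272:Thu 2276:Tue 2280:Sun 2284:Fri 2288:Wed 2292:Mon 2296:Sat✓ 2304:Mon 2308:Sat✓ 2312:Thu 2316:Tue
Saturday: 2212, 2240, 2268, 2296, 2308 → 5.

5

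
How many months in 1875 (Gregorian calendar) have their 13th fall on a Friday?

Check the 13th of each month of 1875: Jan 13: Wed, Feb 13: Sat, Mar 13: Sat, Apr 13: Tue, May 13: Thu, Jun 13: Sun, Jul 13: Tue, Aug 13: Fri, Sep 13: Mon, Oct 13: Wed, Nov 13: Sat, Dec 13: Mon.
Friday occurs in August — 1 month.

1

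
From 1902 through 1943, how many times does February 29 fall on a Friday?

1

Leap years in 1902–1943: 10 of them.
Feb 29 weekday advances by 5 (mod 7) from one leap year to the next four years later (or differs when a century non-leap intervenes).
Leap-day weekdays: 1904:Mon 1908:Sat 1912:Thu 1916:Tue 1920:Sun 1924:Fri✓ 1928:Wed 1932:Mon 1936:Sat 1940:Thu
Friday: 1924 → 1.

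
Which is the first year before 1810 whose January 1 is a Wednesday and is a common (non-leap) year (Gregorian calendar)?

1806

Jan 1 advances by 2 weekdays after a leap year and by 1 after a common year.
1810: Jan 1 is Monday.
1809: Sunday
1808: Friday (leap)
1807: Thursday
1806: Wednesday
1806 begins on a Wednesday and is a common year.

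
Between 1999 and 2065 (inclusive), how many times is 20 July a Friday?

Track 20 July's weekday year by year (advancing +1, or +2 across a Feb 29):
  1999: Tue  2000: Thu (+2)  2001: Fri (+1) ✓  2002: Sat (+1)  2003: Sun (+1)
  2004: Tue (+2)  2005: Wed (+1)  2006: Thu (+1)  2007: Fri (+1) ✓  2008: Sun (+2)
  2009: Mon (+1)  2010: Tue (+1)  2011: Wed (+1)  2012: Fri (+2) ✓  … (39 more years) …
  2052: Sat (+2)  2053: Sun (+1)  2054: Mon (+1)  2055: Tue (+1)  2056: Thu (+2)
  2057: Fri (+1) ✓  2058: Sat (+1)  2059: Sun (+1)  2060: Tue (+2)  2061: Wed (+1)
  2062: Thu (+1)  2063: Fri (+1) ✓  2064: Sun (+2)  2065: Mon (+1)
Friday years: 2001, 2007, 2012, 2018, 2029, 2035, 2040, 2046, 2057, 2063 — 10 in total.

10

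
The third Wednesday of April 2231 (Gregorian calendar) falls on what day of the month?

20

April 1, 2231 is a Friday, so the first Wednesday is the 6th.
The third Wednesday is 6 + 14 = 20.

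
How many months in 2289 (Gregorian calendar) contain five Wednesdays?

4

A month of length L has five Wednesdays iff its first Wednesday is on day ≤ L−28 (so day 1–3 in a 31-day month, 1–2 in a 30-day month, day 1 in a leap February).
Checking each month of 2289: Jan starts Tue (31d) ✓; Feb starts Fri (28d); Mar starts Fri (31d); Apr starts Mon (30d); May starts Wed (31d) ✓; Jun starts Sat (30d); Jul starts Mon (31d) ✓; Aug starts Thu (31d); Sep starts Sun (30d); Oct starts Tue (31d) ✓; Nov starts Fri (30d); Dec starts Sun (31d).
Five-Wednesday months: January, May, July, October → 4.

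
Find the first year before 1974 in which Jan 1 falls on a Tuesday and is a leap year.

1952

Jan 1 advances by 2 weekdays after a leap year and by 1 after a common year.
1974: Jan 1 is Tuesday.
1973: Monday
1972: Saturday (leap)
1971: Friday
1970: Thursday
1969: Wednesday
1968: Monday (leap)
1967: Sunday
1966: Saturday
1965: Friday
1964: Wednesday (leap)
1963: Tuesday
1962: Monday
1961: Sunday
1960: Friday (leap)
1959: Thursday
1958: Wednesday
1957: Tuesday
1956: Sunday (leap)
1955: Saturday
1954: Friday
1953: Thursday
1952: Tuesday (leap)
1952 begins on a Tuesday and is a leap year.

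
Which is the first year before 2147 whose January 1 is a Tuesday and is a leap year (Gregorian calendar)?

Jan 1 advances by 2 weekdays after a leap year and by 1 after a common year.
2147: Jan 1 is Sunday.
2146: Saturday
2145: Friday
2144: Wednesday (leap)
2143: Tuesday
2142: Monday
2141: Sunday
2140: Friday (leap)
2139: Thursday
2138: Wednesday
2137: Tuesday
2136: Sunday (leap)
2135: Saturday
2134: Friday
2133: Thursday
2132: Tuesday (leap)
2132 begins on a Tuesday and is a leap year.

2132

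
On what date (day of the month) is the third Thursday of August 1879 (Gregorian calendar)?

August 1, 1879 is a Friday, so the first Thursday is the 7th.
The third Thursday is 7 + 14 = 21.

21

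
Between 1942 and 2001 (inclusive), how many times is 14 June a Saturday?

8

Track 14 June's weekday year by year (advancing +1, or +2 across a Feb 29):
  1942: Sun  1943: Mon (+1)  1944: Wed (+2)  1945: Thu (+1)  1946: Fri (+1)
  1947: Sat (+1) ✓  1948: Mon (+2)  1949: Tue (+1)  1950: Wed (+1)  1951: Thu (+1)
  1952: Sat (+2) ✓  1953: Sun (+1)  1954: Mon (+1)  1955: Tue (+1)  … (32 more years) …
  1988: Tue (+2)  1989: Wed (+1)  1990: Thu (+1)  1991: Fri (+1)  1992: Sun (+2)
  1993: Mon (+1)  1994: Tue (+1)  1995: Wed (+1)  1996: Fri (+2)  1997: Sat (+1) ✓
  1998: Sun (+1)  1999: Mon (+1)  2000: Wed (+2)  2001: Thu (+1)
Saturday years: 1947, 1952, 1958, 1969, 1975, 1980, 1986, 1997 — 8 in total.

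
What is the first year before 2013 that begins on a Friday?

Jan 1 advances by 2 weekdays after a leap year and by 1 after a common year.
2013: Jan 1 is Tuesday.
2012: Sunday (leap)
2011: Saturday
2010: Friday
2010 begins on a Friday

2010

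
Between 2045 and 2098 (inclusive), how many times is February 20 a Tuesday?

8

Track February 20's weekday year by year (advancing +1, or +2 across a Feb 29):
  2045: Mon  2046: Tue (+1) ✓  2047: Wed (+1)  2048: Thu (+1)  2049: Sat (+2)
  2050: Sun (+1)  2051: Mon (+1)  2052: Tue (+1) ✓  2053: Thu (+2)  2054: Fri (+1)
  2055: Sat (+1)  2056: Sun (+1)  2057: Tue (+2) ✓  2058: Wed (+1)  … (26 more years) …
  2085: Tue (+2) ✓  2086: Wed (+1)  2087: Thu (+1)  2088: Fri (+1)  2089: Sun (+2)
  2090: Mon (+1)  2091: Tue (+1) ✓  2092: Wed (+1)  2093: Fri (+2)  2094: Sat (+1)
  2095: Sun (+1)  2096: Mon (+1)  2097: Wed (+2)  2098: Thu (+1)
Tuesday years: 2046, 2052, 2057, 2063, 2074, 2080, 2085, 2091 — 8 in total.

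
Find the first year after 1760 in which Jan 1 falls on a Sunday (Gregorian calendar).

1764

Jan 1 advances by 2 weekdays after a leap year and by 1 after a common year.
1760: Jan 1 is Tuesday (leap).
1761: Thursday
1762: Friday
1763: Saturday
1764: Sunday (leap)
1764 begins on a Sunday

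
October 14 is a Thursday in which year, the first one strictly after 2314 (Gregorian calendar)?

2315

From one year to the next, a fixed date's weekday advances by 1, or by 2 when a Feb 29 lies between the two dates.
2314: October 14 is Wednesday.
2315: Thursday (+1)
October 14 falls on a Thursday in 2315.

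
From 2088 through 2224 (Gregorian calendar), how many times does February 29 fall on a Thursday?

4

Leap years in 2088–2224: 33 of them.
Feb 29 weekday advances by 5 (mod 7) from one leap year to the next four years later (or differs when a century non-leap intervenes).
Leap-day weekdays: 2088:Sun 2092:Fri 2096:Wed 2104:Fri 2108:Wed 2112:Mon 2116:Sat 2120:Thu✓ 2124:Tue 2128:Sun 2132:Fri 2136:Wed 2140:Mon …(7 more)… 2172:Sat 2176:Thu✓ 2180:Tue 2184:Sun 2188:Fri 2192:Wed 2196:Mon 2204:Wed 2208:Mon 2212:Sat 2216:Thu✓ 2220:Tue 2224:Sun
Thursday: 2120, 2148, 2176, 2216 → 4.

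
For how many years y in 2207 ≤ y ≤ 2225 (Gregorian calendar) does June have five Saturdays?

5

June has 30 days; it has five Saturdays when Saturday falls among the first (month-length − 28) days — i.e. when June 1 is one of Saturday/Friday.
June 1 by year: 2207:Mon 2208:Wed 2209:Thu 2210:Fri✓ 2211:Sat✓ 2212:Mon 2213:Tue 2214:Wed 2215:Thu 2216:Sat✓ 2217:Sun 2218:Mon 2219:Tue 2220:Thu 2221:Fri✓ 2222:Sat✓ 2223:Sun 2224:Tue 2225:Wed
Years with five Saturdays: 2210, 2211, 2216, 2221, 2222 → 5.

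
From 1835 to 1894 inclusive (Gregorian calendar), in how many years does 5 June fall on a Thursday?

8

Track 5 June's weekday year by year (advancing +1, or +2 across a Feb 29):
  1835: Fri  1836: Sun (+2)  1837: Mon (+1)  1838: Tue (+1)  1839: Wed (+1)
  1840: Fri (+2)  1841: Sat (+1)  1842: Sun (+1)  1843: Mon (+1)  1844: Wed (+2)
  1845: Thu (+1) ✓  1846: Fri (+1)  1847: Sat (+1)  1848: Mon (+2)  … (32 more years) …
  1881: Sun (+1)  1882: Mon (+1)  1883: Tue (+1)  1884: Thu (+2) ✓  1885: Fri (+1)
  1886: Sat (+1)  1887: Sun (+1)  1888: Tue (+2)  1889: Wed (+1)  1890: Thu (+1) ✓
  1891: Fri (+1)  1892: Sun (+2)  1893: Mon (+1)  1894: Tue (+1)
Thursday years: 1845, 1851, 1856, 1862, 1873, 1879, 1884, 1890 — 8 in total.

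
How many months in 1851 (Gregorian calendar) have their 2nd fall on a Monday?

Check the 2nd of each month of 1851: Jan 2: Thu, Feb 2: Sun, Mar 2: Sun, Apr 2: Wed, May 2: Fri, Jun 2: Mon, Jul 2: Wed, Aug 2: Sat, Sep 2: Tue, Oct 2: Thu, Nov 2: Sun, Dec 2: Tue.
Monday occurs in June — 1 month.

1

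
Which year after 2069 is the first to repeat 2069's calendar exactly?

2075

Two years share a calendar iff Jan 1 falls on the same weekday and both are leap or both are common. 2069: Jan 1 is Tuesday, common year.
2070: Jan 1 Wednesday, common
2071: Jan 1 Thursday, common
2072: Jan 1 Friday, leap
2073: Jan 1 Sunday, common
2074: Jan 1 Monday, common
2075: Jan 1 Tuesday, common
2075 matches on both conditions.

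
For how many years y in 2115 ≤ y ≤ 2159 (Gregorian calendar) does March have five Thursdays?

March has 31 days; it has five Thursdays when Thursday falls among the first (month-length − 28) days — i.e. when March 1 is one of Thursday/Wednesday/Tuesday.
March 1 by year: 2115:Fri 2116:Sun 2117:Mon 2118:Tue✓ 2119:Wed✓ 2120:Fri 2121:Sat 2122:Sun 2123:Mon 2124:Wed✓ 2125:Thu✓ 2126:Fri 2127:Sat 2128:Mon 2129:Tue✓ …(15 more)… 2145:Mon 2146:Tue✓ 2147:Wed✓ 2148:Fri 2149:Sat 2150:Sun 2151:Mon 2152:Wed✓ 2153:Thu✓ 2154:Fri 2155:Sat 2156:Mon 2157:Tue✓ 2158:Wed✓ 2159:Thu✓
Years with five Thursdays: 2118, 2119, 2124, 2125, 2129, 2130, 2131, 2135, 2136, 2140, 2141, 2142, 2146, 2147, 2152, 2153, 2157, 2158, 2159 → 19.

19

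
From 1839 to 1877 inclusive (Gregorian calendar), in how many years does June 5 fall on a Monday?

Track June 5's weekday year by year (advancing +1, or +2 across a Feb 29):
  1839: Wed  1840: Fri (+2)  1841: Sat (+1)  1842: Sun (+1)  1843: Mon (+1) ✓
  1844: Wed (+2)  1845: Thu (+1)  1846: Fri (+1)  1847: Sat (+1)  1848: Mon (+2) ✓
  1849: Tue (+1)  1850: Wed (+1)  1851: Thu (+1)  1852: Sat (+2)  … (11 more years) …
  1864: Sun (+2)  1865: Mon (+1) ✓  1866: Tue (+1)  1867: Wed (+1)  1868: Fri (+2)
  1869: Sat (+1)  1870: Sun (+1)  1871: Mon (+1) ✓  1872: Wed (+2)  1873: Thu (+1)
  1874: Fri (+1)  1875: Sat (+1)  1876: Mon (+2) ✓  1877: Tue (+1)
Monday years: 1843, 1848, 1854, 1865, 1871, 1876 — 6 in total.

6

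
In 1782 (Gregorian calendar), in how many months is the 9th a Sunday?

1

Check the 9th of each month of 1782: Jan 9: Wed, Feb 9: Sat, Mar 9: Sat, Apr 9: Tue, May 9: Thu, Jun 9: Sun, Jul 9: Tue, Aug 9: Fri, Sep 9: Mon, Oct 9: Wed, Nov 9: Sat, Dec 9: Mon.
Sunday occurs in June — 1 month.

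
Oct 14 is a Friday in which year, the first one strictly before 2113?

From one year to the next, a fixed date's weekday advances by 1, or by 2 when a Feb 29 lies between the two dates.
2113: October 14 is Saturday.
2112: Friday (−1)
Oct 14 falls on a Friday in 2112.

2112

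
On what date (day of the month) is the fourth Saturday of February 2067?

February 1, 2067 is a Tuesday, so the first Saturday is the 5th.
The fourth Saturday is 5 + 21 = 26.

26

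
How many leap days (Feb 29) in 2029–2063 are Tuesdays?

Leap years in 2029–2063: 8 of them.
Feb 29 weekday advances by 5 (mod 7) from one leap year to the next four years later (or differs when a century non-leap intervenes).
Leap-day weekdays: 2032:Sun 2036:Fri 2040:Wed 2044:Mon 2048:Sat 2052:Thu 2056:Tue✓ 2060:Sun
Tuesday: 2056 → 1.

1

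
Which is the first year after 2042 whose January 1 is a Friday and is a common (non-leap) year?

Jan 1 advances by 2 weekdays after a leap year and by 1 after a common year.
2042: Jan 1 is Wednesday.
2043: Thursday
2044: Friday (leap)
2045: Sunday
2046: Monday
2047: Tuesday
2048: Wednesday (leap)
2049: Friday
2049 begins on a Friday and is a common year.

2049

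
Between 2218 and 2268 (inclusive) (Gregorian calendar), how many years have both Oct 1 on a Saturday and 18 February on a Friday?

Check each year's weekday for Oct 1 and 18 February:
  2218: Thu/Wed  2219: Fri/Thu  2220: Sun/Fri  2221: Mon/Sun  2222: Tue/Mon  2223: Wed/Tue  2224: Fri/Wed  2225: Sat/Fri ✓  2226: Sun/Sat  2227: Mon/Sun  2228: Wed/Mon  2229: Thu/Wed  2230: Fri/Thu  2231: Sat/Fri ✓  …(23 more)…  2255: Mon/Sun  2256: Wed/Mon  2257: Thu/Wed  2258: Fri/Thu  2259: Sat/Fri ✓  2260: Mon/Sat  2261: Tue/Mon  2262: Wed/Tue  2263: Thu/Wed  2264: Sat/Thu  2265: Sun/Sat  2266: Mon/Sun  2267: Tue/Mon  2268: Thu/Tue
Both conditions hold in: 2225, 2231, 2242, 2253, 2259 — 5.

5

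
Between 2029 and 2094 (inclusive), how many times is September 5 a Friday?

Track September 5's weekday year by year (advancing +1, or +2 across a Feb 29):
  2029: Wed  2030: Thu (+1)  2031: Fri (+1) ✓  2032: Sun (+2)  2033: Mon (+1)
  2034: Tue (+1)  2035: Wed (+1)  2036: Fri (+2) ✓  2037: Sat (+1)  2038: Sun (+1)
  2039: Mon (+1)  2040: Wed (+2)  2041: Thu (+1)  2042: Fri (+1) ✓  … (38 more years) …
  2081: Fri (+1) ✓  2082: Sat (+1)  2083: Sun (+1)  2084: Tue (+2)  2085: Wed (+1)
  2086: Thu (+1)  2087: Fri (+1) ✓  2088: Sun (+2)  2089: Mon (+1)  2090: Tue (+1)
  2091: Wed (+1)  2092: Fri (+2) ✓  2093: Sat (+1)  2094: Sun (+1)
Friday years: 2031, 2036, 2042, 2053, 2059, 2064, 2070, 2081, 2087, 2092 — 10 in total.

10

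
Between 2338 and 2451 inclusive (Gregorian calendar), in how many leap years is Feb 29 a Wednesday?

4

Leap years in 2338–2451: 28 of them.
Feb 29 weekday advances by 5 (mod 7) from one leap year to the next four years later (or differs when a century non-leap intervenes).
Leap-day weekdays: 2340:Thu 2344:Tue 2348:Sun 2352:Fri 2356:Wed✓ 2360:Mon 2364:Sat 2368:Thu 2372:Tue 2376:Sun 2380:Fri 2384:Wed✓ 2388:Mon 2392:Sat 2396:Thu 2400:Tue 2404:Sun 2408:Fri 2412:Wed✓ 2416:Mon 2420:Sat 2424:Thu 2428:Tue 2432:Sun 2436:Fri 2440:Wed✓ 2444:Mon 2448:Sat
Wednesday: 2356, 2384, 2412, 2440 → 4.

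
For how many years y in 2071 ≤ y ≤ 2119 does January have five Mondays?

21

January has 31 days; it has five Mondays when Monday falls among the first (month-length − 28) days — i.e. when January 1 is one of Monday/Sunday/Saturday.
January 1 by year: 2071:Thu 2072:Fri 2073:Sun✓ 2074:Mon✓ 2075:Tue 2076:Wed 2077:Fri 2078:Sat✓ 2079:Sun✓ 2080:Mon✓ 2081:Wed 2082:Thu 2083:Fri 2084:Sat✓ 2085:Mon✓ …(19 more)… 2105:Thu 2106:Fri 2107:Sat✓ 2108:Sun✓ 2109:Tue 2110:Wed 2111:Thu 2112:Fri 2113:Sun✓ 2114:Mon✓ 2115:Tue 2116:Wed 2117:Fri 2118:Sat✓ 2119:Sun✓
Years with five Mondays: 2073, 2074, 2078, 2079, 2080, 2084, 2085, 2089, 2090, 2091, 2095, 2096, 2101, 2102, 2103, 2107, 2108, 2113, 2114, 2118, 2119 → 21.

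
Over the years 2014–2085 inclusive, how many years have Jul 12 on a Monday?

Track Jul 12's weekday year by year (advancing +1, or +2 across a Feb 29):
  2014: Sat  2015: Sun (+1)  2016: Tue (+2)  2017: Wed (+1)  2018: Thu (+1)
  2019: Fri (+1)  2020: Sun (+2)  2021: Mon (+1) ✓  2022: Tue (+1)  2023: Wed (+1)
  2024: Fri (+2)  2025: Sat (+1)  2026: Sun (+1)  2027: Mon (+1) ✓  … (44 more years) …
  2072: Tue (+2)  2073: Wed (+1)  2074: Thu (+1)  2075: Fri (+1)  2076: Sun (+2)
  2077: Mon (+1) ✓  2078: Tue (+1)  2079: Wed (+1)  2080: Fri (+2)  2081: Sat (+1)
  2082: Sun (+1)  2083: Mon (+1) ✓  2084: Wed (+2)  2085: Thu (+1)
Monday years: 2021, 2027, 2032, 2038, 2049, 2055, 2060, 2066, 2077, 2083 — 10 in total.

10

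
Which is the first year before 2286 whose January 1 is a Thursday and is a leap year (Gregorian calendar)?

2280

Jan 1 advances by 2 weekdays after a leap year and by 1 after a common year.
2286: Jan 1 is Friday.
2285: Thursday
2284: Tuesday (leap)
2283: Monday
2282: Sunday
2281: Saturday
2280: Thursday (leap)
2280 begins on a Thursday and is a leap year.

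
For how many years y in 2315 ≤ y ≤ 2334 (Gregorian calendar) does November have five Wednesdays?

6

November has 30 days; it has five Wednesdays when Wednesday falls among the first (month-length − 28) days — i.e. when November 1 is one of Wednesday/Tuesday.
November 1 by year: 2315:Mon 2316:Wed✓ 2317:Thu 2318:Fri 2319:Sat 2320:Mon 2321:Tue✓ 2322:Wed✓ 2323:Thu 2324:Sat 2325:Sun 2326:Mon 2327:Tue✓ 2328:Thu 2329:Fri 2330:Sat 2331:Sun 2332:Tue✓ 2333:Wed✓ 2334:Thu
Years with five Wednesdays: 2316, 2321, 2322, 2327, 2332, 2333 → 6.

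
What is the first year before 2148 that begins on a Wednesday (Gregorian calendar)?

2144

Jan 1 advances by 2 weekdays after a leap year and by 1 after a common year.
2148: Jan 1 is Monday (leap).
2147: Sunday
2146: Saturday
2145: Friday
2144: Wednesday (leap)
2144 begins on a Wednesday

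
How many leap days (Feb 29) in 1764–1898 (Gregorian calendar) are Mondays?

Leap years in 1764–1898: 33 of them.
Feb 29 weekday advances by 5 (mod 7) from one leap year to the next four years later (or differs when a century non-leap intervenes).
Leap-day weekdays: 1764:Wed 1768:Mon✓ 1772:Sat 1776:Thu 1780:Tue 1784:Sun 1788:Fri 1792:Wed 1796:Mon✓ 1804:Wed 1808:Mon✓ 1812:Sat 1816:Thu …(7 more)… 1848:Tue 1852:Sun 1856:Fri 1860:Wed 1864:Mon✓ 1868:Sat 1872:Thu 1876:Tue 1880:Sun 1884:Fri 1888:Wed 1892:Mon✓ 1896:Sat
Monday: 1768, 1796, 1808, 1836, 1864, 1892 → 6.

6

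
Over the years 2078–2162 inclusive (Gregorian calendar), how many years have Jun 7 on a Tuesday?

12

Track Jun 7's weekday year by year (advancing +1, or +2 across a Feb 29):
  2078: Tue ✓  2079: Wed (+1)  2080: Fri (+2)  2081: Sat (+1)  2082: Sun (+1)
  2083: Mon (+1)  2084: Wed (+2)  2085: Thu (+1)  2086: Fri (+1)  2087: Sat (+1)
  2088: Mon (+2)  2089: Tue (+1) ✓  2090: Wed (+1)  2091: Thu (+1)  … (57 more years) …
  2149: Sat (+1)  2150: Sun (+1)  2151: Mon (+1)  2152: Wed (+2)  2153: Thu (+1)
  2154: Fri (+1)  2155: Sat (+1)  2156: Mon (+2)  2157: Tue (+1) ✓  2158: Wed (+1)
  2159: Thu (+1)  2160: Sat (+2)  2161: Sun (+1)  2162: Mon (+1)
Tuesday years: 2078, 2089, 2095, 2101, 2107, 2112, 2118, 2129, 2135, 2140, 2146, 2157 — 12 in total.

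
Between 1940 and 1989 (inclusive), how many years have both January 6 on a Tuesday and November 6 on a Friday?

Check each year's weekday for January 6 and November 6:
  1940: Sat/Wed  1941: Mon/Thu  1942: Tue/Fri ✓  1943: Wed/Sat  1944: Thu/Mon  1945: Sat/Tue  1946: Sun/Wed  1947: Mon/Thu  1948: Tue/Sat  1949: Thu/Sun  1950: Fri/Mon  1951: Sat/Tue  1952: Sun/Thu  1953: Tue/Fri ✓  …(22 more)…  1976: Tue/Sat  1977: Thu/Sun  1978: Fri/Mon  1979: Sat/Tue  1980: Sun/Thu  1981: Tue/Fri ✓  1982: Wed/Sat  1983: Thu/Sun  1984: Fri/Tue  1985: Sun/Wed  1986: Mon/Thu  1987: Tue/Fri ✓  1988: Wed/Sun  1989: Fri/Mon
Both conditions hold in: 1942, 1953, 1959, 1970, 1981, 1987 — 6.

6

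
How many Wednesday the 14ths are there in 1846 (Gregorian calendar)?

Check the 14th of each month of 1846: Jan 14: Wed, Feb 14: Sat, Mar 14: Sat, Apr 14: Tue, May 14: Thu, Jun 14: Sun, Jul 14: Tue, Aug 14: Fri, Sep 14: Mon, Oct 14: Wed, Nov 14: Sat, Dec 14: Mon.
Wednesday occurs in January, October — 2 months.

2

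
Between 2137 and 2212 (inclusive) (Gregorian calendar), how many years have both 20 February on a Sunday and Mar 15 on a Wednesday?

2

Check each year's weekday for 20 February and Mar 15:
  2137: Wed/Fri  2138: Thu/Sat  2139: Fri/Sun  2140: Sat/Tue  2141: Mon/Wed  2142: Tue/Thu  2143: Wed/Fri  2144: Thu/Sun  2145: Sat/Mon  2146: Sun/Tue  2147: Mon/Wed  2148: Tue/Fri  2149: Thu/Sat  2150: Fri/Sun  …(48 more)…  2199: Wed/Fri  2200: Thu/Sat  2201: Fri/Sun  2202: Sat/Mon  2203: Sun/Tue  2204: Mon/Thu  2205: Wed/Fri  2206: Thu/Sat  2207: Fri/Sun  2208: Sat/Tue  2209: Mon/Wed  2210: Tue/Thu  2211: Wed/Fri  2212: Thu/Sun
Both conditions hold in: 2152, 2180 — 2.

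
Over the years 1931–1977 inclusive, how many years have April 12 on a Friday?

7

Track April 12's weekday year by year (advancing +1, or +2 across a Feb 29):
  1931: Sun  1932: Tue (+2)  1933: Wed (+1)  1934: Thu (+1)  1935: Fri (+1) ✓
  1936: Sun (+2)  1937: Mon (+1)  1938: Tue (+1)  1939: Wed (+1)  1940: Fri (+2) ✓
  1941: Sat (+1)  1942: Sun (+1)  1943: Mon (+1)  1944: Wed (+2)  … (19 more years) …
  1964: Sun (+2)  1965: Mon (+1)  1966: Tue (+1)  1967: Wed (+1)  1968: Fri (+2) ✓
  1969: Sat (+1)  1970: Sun (+1)  1971: Mon (+1)  1972: Wed (+2)  1973: Thu (+1)
  1974: Fri (+1) ✓  1975: Sat (+1)  1976: Mon (+2)  1977: Tue (+1)
Friday years: 1935, 1940, 1946, 1957, 1963, 1968, 1974 — 7 in total.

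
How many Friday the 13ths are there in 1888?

3

Check the 13th of each month of 1888: Jan 13: Fri, Feb 13: Mon, Mar 13: Tue, Apr 13: Fri, May 13: Sun, Jun 13: Wed, Jul 13: Fri, Aug 13: Mon, Sep 13: Thu, Oct 13: Sat, Nov 13: Tue, Dec 13: Thu.
Friday occurs in January, April, July — 3 months.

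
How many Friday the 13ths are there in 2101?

1

Check the 13th of each month of 2101: Jan 13: Thu, Feb 13: Sun, Mar 13: Sun, Apr 13: Wed, May 13: Fri, Jun 13: Mon, Jul 13: Wed, Aug 13: Sat, Sep 13: Tue, Oct 13: Thu, Nov 13: Sun, Dec 13: Tue.
Friday occurs in May — 1 month.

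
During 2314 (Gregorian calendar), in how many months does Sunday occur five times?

A month of length L has five Sundays iff its first Sunday is on day ≤ L−28 (so day 1–3 in a 31-day month, 1–2 in a 30-day month, day 1 in a leap February).
Checking each month of 2314: Jan starts Thu (31d); Feb starts Sun (28d); Mar starts Sun (31d) ✓; Apr starts Wed (30d); May starts Fri (31d) ✓; Jun starts Mon (30d); Jul starts Wed (31d); Aug starts Sat (31d) ✓; Sep starts Tue (30d); Oct starts Thu (31d); Nov starts Sun (30d) ✓; Dec starts Tue (31d).
Five-Sunday months: March, May, August, November → 4.

4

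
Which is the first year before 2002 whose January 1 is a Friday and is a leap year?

1988

Jan 1 advances by 2 weekdays after a leap year and by 1 after a common year.
2002: Jan 1 is Tuesday.
2001: Monday
2000: Saturday (leap)
1999: Friday
1998: Thursday
1997: Wednesday
1996: Monday (leap)
1995: Sunday
1994: Saturday
1993: Friday
1992: Wednesday (leap)
1991: Tuesday
1990: Monday
1989: Sunday
1988: Friday (leap)
1988 begins on a Friday and is a leap year.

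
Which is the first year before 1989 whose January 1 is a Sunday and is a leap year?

Jan 1 advances by 2 weekdays after a leap year and by 1 after a common year.
1989: Jan 1 is Sunday.
1988: Friday (leap)
1987: Thursday
1986: Wednesday
1985: Tuesday
1984: Sunday (leap)
1984 begins on a Sunday and is a leap year.

1984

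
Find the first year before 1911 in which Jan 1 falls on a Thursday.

1903

Jan 1 advances by 2 weekdays after a leap year and by 1 after a common year.
1911: Jan 1 is Sunday.
1910: Saturday
1909: Friday
1908: Wednesday (leap)
1907: Tuesday
1906: Monday
1905: Sunday
1904: Friday (leap)
1903: Thursday
1903 begins on a Thursday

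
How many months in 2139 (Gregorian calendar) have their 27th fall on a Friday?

3

Check the 27th of each month of 2139: Jan 27: Tue, Feb 27: Fri, Mar 27: Fri, Apr 27: Mon, May 27: Wed, Jun 27: Sat, Jul 27: Mon, Aug 27: Thu, Sep 27: Sun, Oct 27: Tue, Nov 27: Fri, Dec 27: Sun.
Friday occurs in February, March, November — 3 months.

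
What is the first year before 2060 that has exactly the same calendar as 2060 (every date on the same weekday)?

Two years share a calendar iff Jan 1 falls on the same weekday and both are leap or both are common. 2060: Jan 1 is Thursday, leap year.
2059: Jan 1 Wednesday, common
2058: Jan 1 Tuesday, common
2057: Jan 1 Monday, common
2056: Jan 1 Saturday, leap
2055: Jan 1 Friday, common
2054: Jan 1 Thursday, common
2053: Jan 1 Wednesday, common
2052: Jan 1 Monday, leap
2051: Jan 1 Sunday, common
2050: Jan 1 Saturday, common
2049: Jan 1 Friday, common
2048: Jan 1 Wednesday, leap
2047: Jan 1 Tuesday, common
2046: Jan 1 Monday, common
2045: Jan 1 Sunday, common
2044: Jan 1 Friday, leap
2043: Jan 1 Thursday, common
2042: Jan 1 Wednesday, common
2041: Jan 1 Tuesday, common
2040: Jan 1 Sunday, leap
2039: Jan 1 Saturday, common
2038: Jan 1 Friday, common
2037: Jan 1 Thursday, common
2036: Jan 1 Tuesday, leap
2035: Jan 1 Monday, common
2034: Jan 1 Sunday, common
2033: Jan 1 Saturday, common
2032: Jan 1 Thursday, leap
2032 matches on both conditions.

2032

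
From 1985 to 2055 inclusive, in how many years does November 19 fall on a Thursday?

11

Track November 19's weekday year by year (advancing +1, or +2 across a Feb 29):
  1985: Tue  1986: Wed (+1)  1987: Thu (+1) ✓  1988: Sat (+2)  1989: Sun (+1)
  1990: Mon (+1)  1991: Tue (+1)  1992: Thu (+2) ✓  1993: Fri (+1)  1994: Sat (+1)
  1995: Sun (+1)  1996: Tue (+2)  1997: Wed (+1)  1998: Thu (+1) ✓  … (43 more years) …
  2042: Wed (+1)  2043: Thu (+1) ✓  2044: Sat (+2)  2045: Sun (+1)  2046: Mon (+1)
  2047: Tue (+1)  2048: Thu (+2) ✓  2049: Fri (+1)  2050: Sat (+1)  2051: Sun (+1)
  2052: Tue (+2)  2053: Wed (+1)  2054: Thu (+1) ✓  2055: Fri (+1)
Thursday years: 1987, 1992, 1998, 2009, 2015, 2020, 2026, 2037, 2043, 2048, 2054 — 11 in total.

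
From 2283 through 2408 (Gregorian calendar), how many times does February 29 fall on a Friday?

5

Leap years in 2283–2408: 31 of them.
Feb 29 weekday advances by 5 (mod 7) from one leap year to the next four years later (or differs when a century non-leap intervenes).
Leap-day weekdays: 2284:Fri✓ 2288:Wed 2292:Mon 2296:Sat 2304:Mon 2308:Sat 2312:Thu 2316:Tue 2320:Sun 2324:Fri✓ 2328:Wed 2332:Mon 2336:Sat …(5 more)… 2360:Mon 2364:Sat 2368:Thu 2372:Tue 2376:Sun 2380:Fri✓ 2384:Wed 2388:Mon 2392:Sat 2396:Thu 2400:Tue 2404:Sun 2408:Fri✓
Friday: 2284, 2324, 2352, 2380, 2408 → 5.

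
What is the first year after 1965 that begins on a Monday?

Jan 1 advances by 2 weekdays after a leap year and by 1 after a common year.
1965: Jan 1 is Friday.
1966: Saturday
1967: Sunday
1968: Monday (leap)
1968 begins on a Monday

1968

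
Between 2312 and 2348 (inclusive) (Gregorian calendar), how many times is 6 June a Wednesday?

Track 6 June's weekday year by year (advancing +1, or +2 across a Feb 29):
  2312: Thu  2313: Fri (+1)  2314: Sat (+1)  2315: Sun (+1)  2316: Tue (+2)
  2317: Wed (+1) ✓  2318: Thu (+1)  2319: Fri (+1)  2320: Sun (+2)  2321: Mon (+1)
  2322: Tue (+1)  2323: Wed (+1) ✓  2324: Fri (+2)  2325: Sat (+1)  … (9 more years) …
  2335: Thu (+1)  2336: Sat (+2)  2337: Sun (+1)  2338: Mon (+1)  2339: Tue (+1)
  2340: Thu (+2)  2341: Fri (+1)  2342: Sat (+1)  2343: Sun (+1)  2344: Tue (+2)
  2345: Wed (+1) ✓  2346: Thu (+1)  2347: Fri (+1)  2348: Sun (+2)
Wednesday years: 2317, 2323, 2328, 2334, 2345 — 5 in total.

5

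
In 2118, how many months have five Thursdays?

4

A month of length L has five Thursdays iff its first Thursday is on day ≤ L−28 (so day 1–3 in a 31-day month, 1–2 in a 30-day month, day 1 in a leap February).
Checking each month of 2118: Jan starts Sat (31d); Feb starts Tue (28d); Mar starts Tue (31d) ✓; Apr starts Fri (30d); May starts Sun (31d); Jun starts Wed (30d) ✓; Jul starts Fri (31d); Aug starts Mon (31d); Sep starts Thu (30d) ✓; Oct starts Sat (31d); Nov starts Tue (30d); Dec starts Thu (31d) ✓.
Five-Thursday months: March, June, September, December → 4.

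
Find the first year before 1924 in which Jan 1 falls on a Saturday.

1921

Jan 1 advances by 2 weekdays after a leap year and by 1 after a common year.
1924: Jan 1 is Tuesday (leap).
1923: Monday
1922: Sunday
1921: Saturday
1921 begins on a Saturday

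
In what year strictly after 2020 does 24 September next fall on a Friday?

From one year to the next, a fixed date's weekday advances by 1, or by 2 when a Feb 29 lies between the two dates.
2020: September 24 is Thursday.
2021: Friday (+1)
24 September falls on a Friday in 2021.

2021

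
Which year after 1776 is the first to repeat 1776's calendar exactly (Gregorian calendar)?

1816

Two years share a calendar iff Jan 1 falls on the same weekday and both are leap or both are common. 1776: Jan 1 is Monday, leap year.
1777: Jan 1 Wednesday, common
1778: Jan 1 Thursday, common
1779: Jan 1 Friday, common
1780: Jan 1 Saturday, leap
1781: Jan 1 Monday, common
1782: Jan 1 Tuesday, common
1783: Jan 1 Wednesday, common
1784: Jan 1 Thursday, leap
1785: Jan 1 Saturday, common
1786: Jan 1 Sunday, common
1787: Jan 1 Monday, common
1788: Jan 1 Tuesday, leap
1789: Jan 1 Thursday, common
1790: Jan 1 Friday, common
1791: Jan 1 Saturday, common
1792: Jan 1 Sunday, leap
1793: Jan 1 Tuesday, common
1794: Jan 1 Wednesday, common
1795: Jan 1 Thursday, common
1796: Jan 1 Friday, leap
1797: Jan 1 Sunday, common
1798: Jan 1 Monday, common
1799: Jan 1 Tuesday, common
1800: Jan 1 Wednesday, common
1801: Jan 1 Thursday, common
1802: Jan 1 Friday, common
1803: Jan 1 Saturday, common
1804: Jan 1 Sunday, leap
1805: Jan 1 Tuesday, common
1806: Jan 1 Wednesday, common
1807: Jan 1 Thursday, common
1808: Jan 1 Friday, leap
1809: Jan 1 Sunday, common
1810: Jan 1 Monday, common
1811: Jan 1 Tuesday, common
1812: Jan 1 Wednesday, leap
1813: Jan 1 Friday, common
1814: Jan 1 Saturday, common
1815: Jan 1 Sunday, common
1816: Jan 1 Monday, leap
1816 matches on both conditions.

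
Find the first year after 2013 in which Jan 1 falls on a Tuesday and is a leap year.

Jan 1 advances by 2 weekdays after a leap year and by 1 after a common year.
2013: Jan 1 is Tuesday.
2014: Wednesday
2015: Thursday
2016: Friday (leap)
2017: Sunday
2018: Monday
2019: Tuesday
2020: Wednesday (leap)
2021: Friday
2022: Saturday
2023: Sunday
2024: Monday (leap)
2025: Wednesday
2026: Thursday
2027: Friday
2028: Saturday (leap)
2029: Monday
2030: Tuesday
2031: Wednesday
2032: Thursday (leap)
2033: Saturday
2034: Sunday
2035: Monday
2036: Tuesday (leap)
2036 begins on a Tuesday and is a leap year.

2036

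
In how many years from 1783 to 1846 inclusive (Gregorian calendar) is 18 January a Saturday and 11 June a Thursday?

2

Check each year's weekday for 18 January and 11 June:
  1783: Sat/Wed  1784: Sun/Fri  1785: Tue/Sat  1786: Wed/Sun  1787: Thu/Mon  1788: Fri/Wed  1789: Sun/Thu  1790: Mon/Fri  1791: Tue/Sat  1792: Wed/Mon  1793: Fri/Tue  1794: Sat/Wed  1795: Sun/Thu  1796: Mon/Sat  …(36 more)…  1833: Fri/Tue  1834: Sat/Wed  1835: Sun/Thu  1836: Mon/Sat  1837: Wed/Sun  1838: Thu/Mon  1839: Fri/Tue  1840: Sat/Thu ✓  1841: Mon/Fri  1842: Tue/Sat  1843: Wed/Sun  1844: Thu/Tue  1845: Sat/Wed  1846: Sun/Thu
Both conditions hold in: 1812, 1840 — 2.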